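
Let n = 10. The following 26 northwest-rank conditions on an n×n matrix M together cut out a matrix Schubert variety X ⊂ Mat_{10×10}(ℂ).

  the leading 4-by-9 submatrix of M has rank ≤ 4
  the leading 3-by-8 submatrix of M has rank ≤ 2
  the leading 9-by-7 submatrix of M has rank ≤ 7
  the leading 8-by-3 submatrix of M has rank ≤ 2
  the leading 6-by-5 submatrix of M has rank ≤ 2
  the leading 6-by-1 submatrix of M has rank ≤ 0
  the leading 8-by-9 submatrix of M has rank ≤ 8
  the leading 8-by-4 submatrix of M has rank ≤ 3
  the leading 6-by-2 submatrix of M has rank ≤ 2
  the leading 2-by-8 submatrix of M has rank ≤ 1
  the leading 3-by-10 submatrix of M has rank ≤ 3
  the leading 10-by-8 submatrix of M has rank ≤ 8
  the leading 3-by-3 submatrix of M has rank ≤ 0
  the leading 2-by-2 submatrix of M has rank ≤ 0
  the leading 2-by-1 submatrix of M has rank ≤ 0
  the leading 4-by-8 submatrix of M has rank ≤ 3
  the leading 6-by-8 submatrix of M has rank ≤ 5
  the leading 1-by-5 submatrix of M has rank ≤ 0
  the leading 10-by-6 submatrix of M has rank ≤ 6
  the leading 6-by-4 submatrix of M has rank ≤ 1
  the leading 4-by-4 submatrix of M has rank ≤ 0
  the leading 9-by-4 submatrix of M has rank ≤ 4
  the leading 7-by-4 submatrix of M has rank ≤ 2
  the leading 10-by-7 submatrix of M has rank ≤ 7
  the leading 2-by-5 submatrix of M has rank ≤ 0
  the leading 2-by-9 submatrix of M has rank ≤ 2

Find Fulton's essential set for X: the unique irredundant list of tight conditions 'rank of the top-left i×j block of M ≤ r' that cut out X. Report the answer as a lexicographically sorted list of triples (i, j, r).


Computing R[i][j] = min implied NW-rank bound (n=10, 26 conditions):

  R[1]: 0 | 0 | 0 | 0 | 0 | 1 | 1 | 1 | 1 | 1
  R[2]: 0 | 0 | 0 | 0 | 0 | 1 | 1 | 1 | 2 | 2
  R[3]: 0 | 0 | 0 | 0 | 1 | 2 | 2 | 2 | 3 | 3
  R[4]: 0 | 0 | 0 | 0 | 1 | 2 | 3 | 3 | 4 | 4
  R[5]: 0 | 1 | 1 | 1 | 2 | 3 | 4 | 4 | 5 | 5
  R[6]: 0 | 1 | 1 | 1 | 2 | 3 | 4 | 5 | 6 | 6
  R[7]: 1 | 2 | 2 | 2 | 3 | 4 | 5 | 6 | 7 | 7
  R[8]: 1 | 2 | 2 | 3 | 4 | 5 | 6 | 7 | 8 | 8
  R[9]: 1 | 2 | 3 | 4 | 5 | 6 | 7 | 8 | 9 | 9
  R[10]: 1 | 2 | 3 | 4 | 5 | 6 | 7 | 8 | 9 | 10

the unique w with this rank table is (6, 9, 5, 7, 2, 8, 1, 4, 3, 10).

Rothe diagram D(w) (25 cells), 6 SE-corners (essential conditions):

[(2, 5, 0), (2, 8, 1), (4, 4, 0), (6, 1, 0), (6, 4, 1), (8, 3, 2)]


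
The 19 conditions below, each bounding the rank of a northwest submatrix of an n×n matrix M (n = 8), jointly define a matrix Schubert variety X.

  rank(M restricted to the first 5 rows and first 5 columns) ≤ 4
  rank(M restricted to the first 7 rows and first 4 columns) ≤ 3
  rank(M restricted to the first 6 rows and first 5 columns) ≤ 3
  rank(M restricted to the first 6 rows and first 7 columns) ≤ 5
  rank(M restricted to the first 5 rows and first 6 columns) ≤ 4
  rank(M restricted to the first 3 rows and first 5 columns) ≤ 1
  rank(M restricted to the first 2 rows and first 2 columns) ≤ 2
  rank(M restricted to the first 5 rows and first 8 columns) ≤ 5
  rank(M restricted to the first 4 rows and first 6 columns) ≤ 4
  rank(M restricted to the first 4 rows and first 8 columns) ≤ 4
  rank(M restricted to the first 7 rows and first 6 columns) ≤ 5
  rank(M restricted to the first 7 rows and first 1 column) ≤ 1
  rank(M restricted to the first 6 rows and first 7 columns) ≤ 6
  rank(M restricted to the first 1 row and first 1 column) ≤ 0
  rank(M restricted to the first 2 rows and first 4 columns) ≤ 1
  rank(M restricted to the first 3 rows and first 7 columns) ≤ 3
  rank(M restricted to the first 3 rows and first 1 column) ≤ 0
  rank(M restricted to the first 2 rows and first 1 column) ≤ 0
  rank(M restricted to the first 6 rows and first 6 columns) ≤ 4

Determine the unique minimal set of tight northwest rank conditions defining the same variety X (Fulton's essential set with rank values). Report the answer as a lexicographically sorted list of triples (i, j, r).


Computing R[i][j] = min implied NW-rank bound (n=8, 19 conditions):

  i=1: 0  1  1  1  1  1  1  1
  i=2: 0  1  1  1  1  2  2  2
  i=3: 0  1  1  1  1  2  3  3
  i=4: 1  2  2  2  2  3  4  4
  i=5: 1  2  3  3  3  4  5  5
  i=6: 1  2  3  3  3  4  5  6
  i=7: 1  2  3  3  4  5  6  7
  i=8: 1  2  3  4  5  6  7  8

the unique w with this rank table is (2, 6, 7, 1, 3, 8, 5, 4).

D(w) has 12 cells with 4 SE-corners; essential set:

[(3, 1, 0), (3, 5, 1), (6, 5, 3), (7, 4, 3)]


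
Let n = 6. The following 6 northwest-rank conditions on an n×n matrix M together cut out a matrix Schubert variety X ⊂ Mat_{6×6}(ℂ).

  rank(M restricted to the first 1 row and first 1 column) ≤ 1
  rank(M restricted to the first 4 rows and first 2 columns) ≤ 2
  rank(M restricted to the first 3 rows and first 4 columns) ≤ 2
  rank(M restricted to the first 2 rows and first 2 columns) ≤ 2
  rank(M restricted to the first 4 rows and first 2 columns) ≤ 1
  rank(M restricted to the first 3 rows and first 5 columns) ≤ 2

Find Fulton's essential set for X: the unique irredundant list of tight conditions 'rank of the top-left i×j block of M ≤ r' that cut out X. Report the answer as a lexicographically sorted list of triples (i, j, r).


The tightest implied rank at each (i,j), from the 6 conditions:

  i=1: 1 1 1 1 1 1
  i=2: 1 1 2 2 2 2
  i=3: 1 1 2 2 2 3
  i=4: 1 1 2 3 3 4
  i=5: 1 2 3 4 4 5
  i=6: 1 2 3 4 5 6

second differences of R give the permutation w = (1, 3, 6, 4, 2, 5).

2 SE-corners of the 5-cell Rothe diagram give Ess(w):

[(3, 5, 2), (4, 2, 1)]


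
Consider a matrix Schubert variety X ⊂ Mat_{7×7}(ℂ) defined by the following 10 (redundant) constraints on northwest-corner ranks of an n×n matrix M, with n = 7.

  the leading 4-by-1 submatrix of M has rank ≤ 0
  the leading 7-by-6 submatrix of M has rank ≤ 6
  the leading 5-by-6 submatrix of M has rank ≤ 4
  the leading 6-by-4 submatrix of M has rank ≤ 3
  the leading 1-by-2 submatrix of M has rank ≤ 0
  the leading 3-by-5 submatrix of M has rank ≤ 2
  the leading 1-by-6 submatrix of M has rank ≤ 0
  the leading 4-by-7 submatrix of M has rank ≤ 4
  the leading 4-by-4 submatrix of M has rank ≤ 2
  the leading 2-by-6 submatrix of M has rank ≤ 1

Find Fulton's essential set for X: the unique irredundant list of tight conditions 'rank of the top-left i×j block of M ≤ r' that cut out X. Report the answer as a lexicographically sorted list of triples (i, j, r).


Recovering R(i,j) via the rank-extension bound from the 10 conditions:

  i=1: 0, 0, 0, 0, 0, 0, 1
  i=2: 0, 1, 1, 1, 1, 1, 2
  i=3: 0, 1, 2, 2, 2, 2, 3
  i=4: 0, 1, 2, 2, 3, 3, 4
  i=5: 1, 2, 3, 3, 4, 4, 5
  i=6: 1, 2, 3, 3, 4, 5, 6
  i=7: 1, 2, 3, 4, 5, 6, 7

reading off 1-entries of Δ²R: w = (7, 2, 3, 5, 1, 6, 4).

ℓ(w)=11; the 4 essential cells (i,j,r):

[(1, 6, 0), (4, 1, 0), (4, 4, 2), (6, 4, 3)]


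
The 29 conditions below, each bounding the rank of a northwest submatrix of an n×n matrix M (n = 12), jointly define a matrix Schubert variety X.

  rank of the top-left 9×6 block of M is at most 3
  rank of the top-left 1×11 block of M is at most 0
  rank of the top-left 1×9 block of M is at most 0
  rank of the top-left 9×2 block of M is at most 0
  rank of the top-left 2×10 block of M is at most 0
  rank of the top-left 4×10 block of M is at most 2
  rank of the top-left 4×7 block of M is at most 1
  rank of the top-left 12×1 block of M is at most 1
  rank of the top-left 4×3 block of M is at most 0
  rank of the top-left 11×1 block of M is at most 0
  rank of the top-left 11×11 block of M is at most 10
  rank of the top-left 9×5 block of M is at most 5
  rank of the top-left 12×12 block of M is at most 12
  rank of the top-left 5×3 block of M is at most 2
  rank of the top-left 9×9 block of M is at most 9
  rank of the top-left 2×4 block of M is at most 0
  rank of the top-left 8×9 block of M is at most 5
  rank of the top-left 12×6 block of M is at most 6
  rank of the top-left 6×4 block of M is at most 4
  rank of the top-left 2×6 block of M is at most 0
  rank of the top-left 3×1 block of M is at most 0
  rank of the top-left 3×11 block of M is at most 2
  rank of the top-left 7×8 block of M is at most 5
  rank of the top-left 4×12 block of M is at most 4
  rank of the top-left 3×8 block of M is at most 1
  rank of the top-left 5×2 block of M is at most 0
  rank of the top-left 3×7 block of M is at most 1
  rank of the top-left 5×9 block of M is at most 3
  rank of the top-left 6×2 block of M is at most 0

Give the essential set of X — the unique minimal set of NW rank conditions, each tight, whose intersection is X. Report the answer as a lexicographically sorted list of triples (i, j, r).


Rank table r_w(12×12) implied by the 29 constraints:

  0 | 0 | 0 | 0 | 0 | 0 | 0 | 0 | 0 | 0 | 0 | 1
  0 | 0 | 0 | 0 | 0 | 0 | 0 | 0 | 0 | 0 | 1 | 2
  0 | 0 | 0 | 1 | 1 | 1 | 1 | 1 | 1 | 1 | 2 | 3
  0 | 0 | 0 | 1 | 1 | 1 | 1 | 2 | 2 | 2 | 3 | 4
  0 | 0 | 1 | 2 | 2 | 2 | 2 | 3 | 3 | 3 | 4 | 5
  0 | 0 | 1 | 2 | 3 | 3 | 3 | 4 | 4 | 4 | 5 | 6
  0 | 0 | 1 | 2 | 3 | 3 | 4 | 5 | 5 | 5 | 6 | 7
  0 | 0 | 1 | 2 | 3 | 3 | 4 | 5 | 5 | 6 | 7 | 8
  0 | 0 | 1 | 2 | 3 | 3 | 4 | 5 | 6 | 7 | 8 | 9
  0 | 1 | 2 | 3 | 4 | 4 | 5 | 6 | 7 | 8 | 9 | 10
  0 | 1 | 2 | 3 | 4 | 5 | 6 | 7 | 8 | 9 | 10 | 11
  1 | 2 | 3 | 4 | 5 | 6 | 7 | 8 | 9 | 10 | 11 | 12

so w = (12, 11, 4, 8, 3, 5, 7, 10, 9, 2, 6, 1).

Rothe diagram D(w) (46 cells), 8 SE-corners (essential conditions):

[(1, 11, 0), (2, 10, 0), (4, 3, 0), (4, 7, 1), (8, 9, 5), (9, 2, 0), (9, 6, 3), (11, 1, 0)]


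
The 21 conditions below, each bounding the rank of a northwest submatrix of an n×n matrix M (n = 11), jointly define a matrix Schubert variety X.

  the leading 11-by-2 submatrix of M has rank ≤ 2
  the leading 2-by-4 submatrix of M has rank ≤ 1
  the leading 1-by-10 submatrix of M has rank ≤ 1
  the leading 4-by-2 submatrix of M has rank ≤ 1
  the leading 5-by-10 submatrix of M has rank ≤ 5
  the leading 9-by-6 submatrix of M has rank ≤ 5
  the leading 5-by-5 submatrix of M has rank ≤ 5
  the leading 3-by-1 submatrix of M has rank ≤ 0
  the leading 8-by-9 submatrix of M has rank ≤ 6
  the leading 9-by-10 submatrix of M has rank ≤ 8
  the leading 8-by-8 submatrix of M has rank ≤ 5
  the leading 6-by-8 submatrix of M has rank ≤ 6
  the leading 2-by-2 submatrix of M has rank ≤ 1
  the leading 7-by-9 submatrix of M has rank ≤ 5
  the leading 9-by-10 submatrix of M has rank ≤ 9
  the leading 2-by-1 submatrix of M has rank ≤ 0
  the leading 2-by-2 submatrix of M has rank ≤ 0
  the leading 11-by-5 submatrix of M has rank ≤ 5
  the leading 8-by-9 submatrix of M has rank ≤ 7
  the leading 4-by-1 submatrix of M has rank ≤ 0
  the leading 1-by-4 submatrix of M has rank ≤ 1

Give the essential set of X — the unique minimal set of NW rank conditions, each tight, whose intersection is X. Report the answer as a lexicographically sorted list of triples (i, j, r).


Reconstructing r_w from the 21 given conditions:

  R[1]: 0 | 0 | 1 | 1 | 1 | 1 | 1 | 1 | 1 | 1 | 1
  R[2]: 0 | 0 | 1 | 1 | 2 | 2 | 2 | 2 | 2 | 2 | 2
  R[3]: 0 | 1 | 2 | 2 | 3 | 3 | 3 | 3 | 3 | 3 | 3
  R[4]: 0 | 1 | 2 | 3 | 4 | 4 | 4 | 4 | 4 | 4 | 4
  R[5]: 1 | 2 | 3 | 4 | 5 | 5 | 5 | 5 | 5 | 5 | 5
  R[6]: 1 | 2 | 3 | 4 | 5 | 5 | 5 | 5 | 5 | 6 | 6
  R[7]: 1 | 2 | 3 | 4 | 5 | 5 | 5 | 5 | 5 | 6 | 7
  R[8]: 1 | 2 | 3 | 4 | 5 | 5 | 5 | 5 | 6 | 7 | 8
  R[9]: 1 | 2 | 3 | 4 | 5 | 5 | 6 | 6 | 7 | 8 | 9
  R[10]: 1 | 2 | 3 | 4 | 5 | 6 | 7 | 7 | 8 | 9 | 10
  R[11]: 1 | 2 | 3 | 4 | 5 | 6 | 7 | 8 | 9 | 10 | 11

so w = (3, 5, 2, 4, 1, 10, 11, 9, 7, 6, 8).

ℓ(w)=19; the 6 essential cells (i,j,r):

[(2, 2, 0), (2, 4, 1), (4, 1, 0), (7, 9, 5), (8, 8, 5), (9, 6, 5)]


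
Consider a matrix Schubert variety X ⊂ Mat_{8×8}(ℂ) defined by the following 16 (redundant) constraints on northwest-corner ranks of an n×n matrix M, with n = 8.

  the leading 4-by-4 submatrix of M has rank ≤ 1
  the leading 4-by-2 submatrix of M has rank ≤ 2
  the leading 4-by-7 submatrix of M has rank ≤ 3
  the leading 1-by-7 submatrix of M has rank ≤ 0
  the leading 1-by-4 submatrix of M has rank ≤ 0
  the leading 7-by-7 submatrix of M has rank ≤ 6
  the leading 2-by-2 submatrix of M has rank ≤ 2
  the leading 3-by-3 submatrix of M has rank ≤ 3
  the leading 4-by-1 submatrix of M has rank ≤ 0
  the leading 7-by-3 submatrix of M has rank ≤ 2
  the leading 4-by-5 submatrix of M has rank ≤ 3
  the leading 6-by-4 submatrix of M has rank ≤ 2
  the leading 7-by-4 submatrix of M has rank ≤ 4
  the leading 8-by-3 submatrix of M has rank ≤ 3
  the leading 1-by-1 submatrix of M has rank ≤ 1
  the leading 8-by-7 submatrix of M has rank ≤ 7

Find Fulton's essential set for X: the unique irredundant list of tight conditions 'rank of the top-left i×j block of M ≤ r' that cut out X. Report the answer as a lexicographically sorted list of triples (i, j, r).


Rank table r_w(8×8) implied by the 16 constraints:

  0 0 0 0 0 0 0 1
  0 1 1 1 1 1 1 2
  0 1 1 1 2 2 2 3
  0 1 1 1 2 3 3 4
  1 2 2 2 3 4 4 5
  1 2 2 2 3 4 5 6
  1 2 2 3 4 5 6 7
  1 2 3 4 5 6 7 8

reading off 1-entries of Δ²R: w = (8, 2, 5, 6, 1, 7, 4, 3).

Fulton essential set (5 of the 17 Rothe cells):

[(1, 7, 0), (4, 1, 0), (4, 4, 1), (6, 4, 2), (7, 3, 2)]


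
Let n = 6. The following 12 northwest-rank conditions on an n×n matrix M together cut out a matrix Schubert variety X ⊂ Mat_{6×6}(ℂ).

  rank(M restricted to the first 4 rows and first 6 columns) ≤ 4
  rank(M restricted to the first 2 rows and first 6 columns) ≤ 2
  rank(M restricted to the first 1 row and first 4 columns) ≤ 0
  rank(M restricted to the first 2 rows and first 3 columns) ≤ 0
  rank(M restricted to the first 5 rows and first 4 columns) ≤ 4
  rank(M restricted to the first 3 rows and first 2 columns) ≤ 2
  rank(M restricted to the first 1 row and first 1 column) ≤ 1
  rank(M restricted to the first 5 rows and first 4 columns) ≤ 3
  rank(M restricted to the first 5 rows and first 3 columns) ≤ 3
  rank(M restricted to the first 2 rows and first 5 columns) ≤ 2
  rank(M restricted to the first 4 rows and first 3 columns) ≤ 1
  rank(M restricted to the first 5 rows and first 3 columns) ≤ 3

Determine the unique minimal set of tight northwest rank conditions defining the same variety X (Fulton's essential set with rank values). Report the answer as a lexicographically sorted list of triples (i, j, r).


Computing R[i][j] = min implied NW-rank bound (n=6, 12 conditions):

  row 1: 0 | 0 | 0 | 0 | 1 | 1
  row 2: 0 | 0 | 0 | 1 | 2 | 2
  row 3: 1 | 1 | 1 | 2 | 3 | 3
  row 4: 1 | 1 | 1 | 2 | 3 | 4
  row 5: 1 | 2 | 2 | 3 | 4 | 5
  row 6: 1 | 2 | 3 | 4 | 5 | 6

giving w = (5, 4, 1, 6, 2, 3) via Δ²R.

Rothe diagram D(w) (9 cells), 3 SE-corners (essential conditions):

[(1, 4, 0), (2, 3, 0), (4, 3, 1)]


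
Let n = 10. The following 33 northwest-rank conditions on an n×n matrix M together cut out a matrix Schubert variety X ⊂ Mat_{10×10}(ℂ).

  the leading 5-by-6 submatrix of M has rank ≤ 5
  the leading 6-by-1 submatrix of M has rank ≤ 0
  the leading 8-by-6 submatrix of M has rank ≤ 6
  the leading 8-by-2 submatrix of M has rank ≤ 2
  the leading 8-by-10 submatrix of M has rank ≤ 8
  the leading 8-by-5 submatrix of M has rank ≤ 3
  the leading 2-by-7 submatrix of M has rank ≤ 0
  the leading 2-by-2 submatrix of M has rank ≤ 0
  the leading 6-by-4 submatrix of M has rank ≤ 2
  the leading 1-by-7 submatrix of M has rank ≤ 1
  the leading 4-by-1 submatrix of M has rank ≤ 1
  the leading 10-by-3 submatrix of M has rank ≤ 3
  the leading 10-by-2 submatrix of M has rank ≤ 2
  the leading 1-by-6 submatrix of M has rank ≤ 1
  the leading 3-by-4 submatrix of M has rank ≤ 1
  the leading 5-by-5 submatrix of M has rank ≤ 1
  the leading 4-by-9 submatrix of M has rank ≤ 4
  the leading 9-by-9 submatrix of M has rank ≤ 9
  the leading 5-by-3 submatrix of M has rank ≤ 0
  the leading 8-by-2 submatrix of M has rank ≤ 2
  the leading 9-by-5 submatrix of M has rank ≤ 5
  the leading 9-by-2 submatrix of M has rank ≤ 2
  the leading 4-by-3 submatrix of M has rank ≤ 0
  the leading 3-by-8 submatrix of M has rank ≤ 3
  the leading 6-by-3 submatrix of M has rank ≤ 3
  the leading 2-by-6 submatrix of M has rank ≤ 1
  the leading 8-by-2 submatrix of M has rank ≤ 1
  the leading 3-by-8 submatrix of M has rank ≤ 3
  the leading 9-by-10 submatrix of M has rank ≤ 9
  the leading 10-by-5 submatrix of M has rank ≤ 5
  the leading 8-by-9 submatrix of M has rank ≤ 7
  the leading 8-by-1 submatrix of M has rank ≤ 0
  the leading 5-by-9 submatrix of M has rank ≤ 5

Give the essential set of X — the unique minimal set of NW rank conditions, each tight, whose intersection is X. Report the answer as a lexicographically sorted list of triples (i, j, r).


Computing R[i][j] = min implied NW-rank bound (n=10, 33 conditions):

  i=1: 0 | 0 | 0 | 0 | 0 | 0 | 0 | 1 | 1 | 1
  i=2: 0 | 0 | 0 | 0 | 0 | 0 | 0 | 1 | 2 | 2
  i=3: 0 | 0 | 0 | 1 | 1 | 1 | 1 | 2 | 3 | 3
  i=4: 0 | 0 | 0 | 1 | 1 | 2 | 2 | 3 | 4 | 4
  i=5: 0 | 0 | 0 | 1 | 1 | 2 | 3 | 4 | 5 | 5
  i=6: 0 | 1 | 1 | 2 | 2 | 3 | 4 | 5 | 6 | 6
  i=7: 0 | 1 | 2 | 3 | 3 | 4 | 5 | 6 | 7 | 7
  i=8: 0 | 1 | 2 | 3 | 3 | 4 | 5 | 6 | 7 | 8
  i=9: 1 | 2 | 3 | 4 | 4 | 5 | 6 | 7 | 8 | 9
  i=10: 1 | 2 | 3 | 4 | 5 | 6 | 7 | 8 | 9 | 10

giving w = (8, 9, 4, 6, 7, 2, 3, 10, 1, 5) via Δ²R.

ℓ(w)=29; the 5 essential cells (i,j,r):

[(2, 7, 0), (5, 3, 0), (5, 5, 1), (8, 1, 0), (8, 5, 3)]


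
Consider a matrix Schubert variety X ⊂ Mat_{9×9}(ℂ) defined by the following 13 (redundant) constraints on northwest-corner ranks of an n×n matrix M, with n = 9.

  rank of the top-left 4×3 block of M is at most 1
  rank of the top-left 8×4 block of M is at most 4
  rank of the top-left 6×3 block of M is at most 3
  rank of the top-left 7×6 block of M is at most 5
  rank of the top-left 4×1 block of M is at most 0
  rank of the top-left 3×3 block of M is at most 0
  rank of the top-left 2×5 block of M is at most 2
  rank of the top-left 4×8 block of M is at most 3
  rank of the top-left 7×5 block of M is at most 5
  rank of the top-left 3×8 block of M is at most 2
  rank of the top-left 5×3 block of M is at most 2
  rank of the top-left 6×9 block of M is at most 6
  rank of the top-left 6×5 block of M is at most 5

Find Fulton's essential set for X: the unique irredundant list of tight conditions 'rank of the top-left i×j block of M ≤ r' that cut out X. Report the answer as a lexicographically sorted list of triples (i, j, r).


Computing R[i][j] = min implied NW-rank bound (n=9, 13 conditions):

  R[1]: 0  0  0  1  1  1  1  1  1
  R[2]: 0  0  0  1  2  2  2  2  2
  R[3]: 0  0  0  1  2  2  2  2  3
  R[4]: 0  1  1  2  3  3  3  3  4
  R[5]: 1  2  2  3  4  4  4  4  5
  R[6]: 1  2  3  4  5  5  5  5  6
  R[7]: 1  2  3  4  5  5  6  6  7
  R[8]: 1  2  3  4  5  6  7  7  8
  R[9]: 1  2  3  4  5  6  7  8  9

so w = (4, 5, 9, 2, 1, 3, 7, 6, 8).

D(w) has 14 cells with 4 SE-corners; essential set:

[(3, 3, 0), (3, 8, 2), (4, 1, 0), (7, 6, 5)]


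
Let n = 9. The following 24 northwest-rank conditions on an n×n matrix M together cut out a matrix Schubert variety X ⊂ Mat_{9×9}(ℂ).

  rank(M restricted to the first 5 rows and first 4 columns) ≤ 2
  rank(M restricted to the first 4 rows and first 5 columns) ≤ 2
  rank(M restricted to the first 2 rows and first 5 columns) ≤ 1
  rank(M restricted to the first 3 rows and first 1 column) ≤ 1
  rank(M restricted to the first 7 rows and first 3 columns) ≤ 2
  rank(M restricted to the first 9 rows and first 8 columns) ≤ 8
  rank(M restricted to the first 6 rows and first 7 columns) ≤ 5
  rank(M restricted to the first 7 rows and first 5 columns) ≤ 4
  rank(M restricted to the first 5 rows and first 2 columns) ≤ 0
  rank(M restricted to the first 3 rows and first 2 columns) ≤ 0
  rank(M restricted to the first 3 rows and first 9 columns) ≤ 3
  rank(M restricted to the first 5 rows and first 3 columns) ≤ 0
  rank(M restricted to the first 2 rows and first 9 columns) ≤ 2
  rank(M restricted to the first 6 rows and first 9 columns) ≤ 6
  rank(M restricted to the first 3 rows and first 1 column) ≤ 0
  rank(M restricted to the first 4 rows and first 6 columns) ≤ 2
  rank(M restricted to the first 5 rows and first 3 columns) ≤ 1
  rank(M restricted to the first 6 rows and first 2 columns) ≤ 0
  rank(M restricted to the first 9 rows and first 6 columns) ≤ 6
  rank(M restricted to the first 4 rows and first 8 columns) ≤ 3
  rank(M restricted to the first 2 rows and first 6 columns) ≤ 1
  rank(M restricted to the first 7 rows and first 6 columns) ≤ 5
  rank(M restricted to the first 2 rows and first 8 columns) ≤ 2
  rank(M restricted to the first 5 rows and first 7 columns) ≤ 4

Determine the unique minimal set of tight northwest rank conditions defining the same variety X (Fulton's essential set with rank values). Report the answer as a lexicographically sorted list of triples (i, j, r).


The tightest implied rank at each (i,j), from the 24 conditions:

  row 1: 0 0 0 1 1 1 1 1 1
  row 2: 0 0 0 1 1 1 2 2 2
  row 3: 0 0 0 1 2 2 3 3 3
  row 4: 0 0 0 1 2 2 3 3 4
  row 5: 0 0 0 1 2 3 4 4 5
  row 6: 0 0 1 2 3 4 5 5 6
  row 7: 1 1 2 3 4 5 6 6 7
  row 8: 1 2 3 4 5 6 7 7 8
  row 9: 1 2 3 4 5 6 7 8 9

giving w = (4, 7, 5, 9, 6, 3, 1, 2, 8) via Δ²R.

Fulton essential set (5 of the 21 Rothe cells):

[(2, 6, 1), (4, 6, 2), (4, 8, 3), (5, 3, 0), (6, 2, 0)]


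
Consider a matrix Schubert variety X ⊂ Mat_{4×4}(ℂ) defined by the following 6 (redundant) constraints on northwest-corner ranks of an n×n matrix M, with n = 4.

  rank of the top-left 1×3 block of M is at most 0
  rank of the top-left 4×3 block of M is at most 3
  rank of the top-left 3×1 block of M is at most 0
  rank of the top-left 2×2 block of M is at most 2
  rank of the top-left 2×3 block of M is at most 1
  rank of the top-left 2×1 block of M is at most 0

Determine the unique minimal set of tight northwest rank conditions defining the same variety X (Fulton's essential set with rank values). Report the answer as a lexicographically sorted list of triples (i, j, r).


The tightest implied rank at each (i,j), from the 6 conditions:

  0 0 0 1
  0 1 1 2
  0 1 2 3
  1 2 3 4

second differences of R give the permutation w = (4, 2, 3, 1).

Fulton essential set (2 of the 5 Rothe cells):

[(1, 3, 0), (3, 1, 0)]


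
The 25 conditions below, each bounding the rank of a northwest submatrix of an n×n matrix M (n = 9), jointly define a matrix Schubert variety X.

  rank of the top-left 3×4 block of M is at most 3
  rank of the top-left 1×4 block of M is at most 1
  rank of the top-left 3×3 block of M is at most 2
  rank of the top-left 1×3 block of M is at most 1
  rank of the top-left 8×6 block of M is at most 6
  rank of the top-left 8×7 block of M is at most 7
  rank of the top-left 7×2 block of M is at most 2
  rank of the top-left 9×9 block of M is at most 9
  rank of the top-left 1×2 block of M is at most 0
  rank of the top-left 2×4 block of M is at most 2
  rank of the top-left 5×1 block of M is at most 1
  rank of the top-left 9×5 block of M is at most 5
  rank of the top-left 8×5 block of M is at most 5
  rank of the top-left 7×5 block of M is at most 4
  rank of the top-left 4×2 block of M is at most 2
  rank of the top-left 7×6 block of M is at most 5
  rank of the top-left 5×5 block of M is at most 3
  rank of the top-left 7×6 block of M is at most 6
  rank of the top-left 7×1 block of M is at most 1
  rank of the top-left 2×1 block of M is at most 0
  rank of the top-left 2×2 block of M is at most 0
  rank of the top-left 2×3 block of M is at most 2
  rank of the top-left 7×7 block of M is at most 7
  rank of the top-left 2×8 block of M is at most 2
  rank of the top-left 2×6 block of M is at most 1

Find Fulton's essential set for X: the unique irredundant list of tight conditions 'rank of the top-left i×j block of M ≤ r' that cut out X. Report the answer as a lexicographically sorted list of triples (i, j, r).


Rank table r_w(9×9) implied by the 25 constraints:

  row 1: 0  0  1  1  1  1  1  1  1
  row 2: 0  0  1  1  1  1  2  2  2
  row 3: 1  1  2  2  2  2  3  3  3
  row 4: 1  2  3  3  3  3  4  4  4
  row 5: 1  2  3  3  3  4  5  5  5
  row 6: 1  2  3  4  4  5  6  6  6
  row 7: 1  2  3  4  4  5  6  7  7
  row 8: 1  2  3  4  5  6  7  8  8
  row 9: 1  2  3  4  5  6  7  8  9

reading off 1-entries of Δ²R: w = (3, 7, 1, 2, 6, 4, 8, 5, 9).

Fulton essential set (4 of the 10 Rothe cells):

[(2, 2, 0), (2, 6, 1), (5, 5, 3), (7, 5, 4)]


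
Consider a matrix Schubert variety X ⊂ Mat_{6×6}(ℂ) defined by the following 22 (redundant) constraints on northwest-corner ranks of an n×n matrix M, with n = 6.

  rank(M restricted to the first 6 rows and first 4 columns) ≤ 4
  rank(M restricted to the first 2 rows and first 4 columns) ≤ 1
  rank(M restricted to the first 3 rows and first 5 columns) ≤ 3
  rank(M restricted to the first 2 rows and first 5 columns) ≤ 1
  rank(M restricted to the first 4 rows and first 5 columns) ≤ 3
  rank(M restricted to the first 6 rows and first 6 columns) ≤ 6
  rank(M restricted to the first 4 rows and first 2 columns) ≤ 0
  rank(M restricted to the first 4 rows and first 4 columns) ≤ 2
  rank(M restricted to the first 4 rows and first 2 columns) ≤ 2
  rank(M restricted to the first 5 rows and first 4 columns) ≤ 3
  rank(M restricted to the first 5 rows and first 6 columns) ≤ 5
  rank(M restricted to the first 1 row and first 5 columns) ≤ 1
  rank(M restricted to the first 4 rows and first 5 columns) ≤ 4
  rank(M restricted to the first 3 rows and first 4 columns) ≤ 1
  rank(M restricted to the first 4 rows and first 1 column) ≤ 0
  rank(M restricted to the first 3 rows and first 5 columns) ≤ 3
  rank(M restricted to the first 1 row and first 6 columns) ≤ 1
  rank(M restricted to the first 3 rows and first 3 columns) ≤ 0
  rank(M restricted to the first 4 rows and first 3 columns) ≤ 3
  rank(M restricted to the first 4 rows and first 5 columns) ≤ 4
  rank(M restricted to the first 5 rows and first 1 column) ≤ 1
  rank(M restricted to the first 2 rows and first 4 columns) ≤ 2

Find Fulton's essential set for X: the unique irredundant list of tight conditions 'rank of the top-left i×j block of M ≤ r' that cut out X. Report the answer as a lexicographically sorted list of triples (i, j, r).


Computing R[i][j] = min implied NW-rank bound (n=6, 22 conditions):

  i=1: 0, 0, 0, 1, 1, 1
  i=2: 0, 0, 0, 1, 1, 2
  i=3: 0, 0, 0, 1, 2, 3
  i=4: 0, 0, 1, 2, 3, 4
  i=5: 1, 1, 2, 3, 4, 5
  i=6: 1, 2, 3, 4, 5, 6

hence w(1..6) = (4, 6, 5, 3, 1, 2).

Fulton essential set (3 of the 12 Rothe cells):

[(2, 5, 1), (3, 3, 0), (4, 2, 0)]


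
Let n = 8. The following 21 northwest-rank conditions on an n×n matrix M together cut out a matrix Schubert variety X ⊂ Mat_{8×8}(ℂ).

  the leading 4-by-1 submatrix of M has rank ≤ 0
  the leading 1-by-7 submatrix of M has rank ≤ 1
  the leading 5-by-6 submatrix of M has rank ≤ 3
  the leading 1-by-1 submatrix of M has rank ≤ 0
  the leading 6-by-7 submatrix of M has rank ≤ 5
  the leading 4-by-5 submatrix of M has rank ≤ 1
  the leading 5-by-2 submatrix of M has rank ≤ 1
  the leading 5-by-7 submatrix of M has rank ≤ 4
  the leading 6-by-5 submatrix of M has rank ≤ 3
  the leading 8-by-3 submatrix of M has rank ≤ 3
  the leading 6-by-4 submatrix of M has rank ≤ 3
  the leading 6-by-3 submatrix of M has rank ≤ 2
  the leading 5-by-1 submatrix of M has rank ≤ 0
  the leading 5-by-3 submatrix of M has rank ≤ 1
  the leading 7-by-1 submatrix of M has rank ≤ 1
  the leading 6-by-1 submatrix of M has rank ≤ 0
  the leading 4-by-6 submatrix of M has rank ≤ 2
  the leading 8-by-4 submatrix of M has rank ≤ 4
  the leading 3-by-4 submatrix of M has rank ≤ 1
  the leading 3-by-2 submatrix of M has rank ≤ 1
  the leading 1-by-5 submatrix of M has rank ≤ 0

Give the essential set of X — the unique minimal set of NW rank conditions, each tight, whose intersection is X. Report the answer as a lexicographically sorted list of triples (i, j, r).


Propagating the 21 rank bounds to every northwest block:

  0 0 0 0 0 1 1 1
  0 1 1 1 1 2 2 2
  0 1 1 1 1 2 3 3
  0 1 1 1 1 2 3 4
  0 1 1 2 2 3 4 5
  0 1 2 3 3 4 5 6
  1 2 3 4 4 5 6 7
  1 2 3 4 5 6 7 8

the unique w with this rank table is (6, 2, 7, 8, 4, 3, 1, 5).

|D(w)|=17, |Ess(w)|=4:

[(1, 5, 0), (4, 5, 1), (5, 3, 1), (6, 1, 0)]


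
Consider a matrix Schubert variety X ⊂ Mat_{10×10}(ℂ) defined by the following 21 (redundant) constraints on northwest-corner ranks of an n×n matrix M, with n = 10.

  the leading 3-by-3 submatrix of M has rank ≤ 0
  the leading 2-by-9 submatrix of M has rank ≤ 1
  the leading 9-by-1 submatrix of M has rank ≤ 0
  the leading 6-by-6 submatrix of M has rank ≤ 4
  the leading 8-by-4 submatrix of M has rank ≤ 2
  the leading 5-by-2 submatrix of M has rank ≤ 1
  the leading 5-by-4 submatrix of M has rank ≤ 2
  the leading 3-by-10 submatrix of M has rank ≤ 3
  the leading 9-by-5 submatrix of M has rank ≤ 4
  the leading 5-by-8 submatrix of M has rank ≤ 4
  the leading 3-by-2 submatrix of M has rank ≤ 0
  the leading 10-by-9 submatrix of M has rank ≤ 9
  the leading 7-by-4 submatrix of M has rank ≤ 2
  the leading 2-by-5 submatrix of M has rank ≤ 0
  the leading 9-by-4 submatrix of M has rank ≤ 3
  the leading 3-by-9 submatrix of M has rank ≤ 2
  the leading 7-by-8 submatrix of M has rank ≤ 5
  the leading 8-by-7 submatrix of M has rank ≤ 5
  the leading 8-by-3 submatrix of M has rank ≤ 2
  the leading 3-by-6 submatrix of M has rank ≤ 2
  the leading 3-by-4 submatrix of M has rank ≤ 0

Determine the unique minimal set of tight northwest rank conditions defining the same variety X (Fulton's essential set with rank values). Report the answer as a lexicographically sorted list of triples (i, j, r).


Computing R[i][j] = min implied NW-rank bound (n=10, 21 conditions):

  row 1: 0 0 0 0 0 1 1 1 1 1
  row 2: 0 0 0 0 0 1 1 1 1 2
  row 3: 0 0 0 0 1 2 2 2 2 3
  row 4: 0 1 1 1 2 3 3 3 3 4
  row 5: 0 1 2 2 3 4 4 4 4 5
  row 6: 0 1 2 2 3 4 5 5 5 6
  row 7: 0 1 2 2 3 4 5 5 6 7
  row 8: 0 1 2 2 3 4 5 6 7 8
  row 9: 0 1 2 3 4 5 6 7 8 9
  row 10: 1 2 3 4 5 6 7 8 9 10

reading off 1-entries of Δ²R: w = (6, 10, 5, 2, 3, 7, 9, 8, 4, 1).

ℓ(w)=27; the 6 essential cells (i,j,r):

[(2, 5, 0), (2, 9, 1), (3, 4, 0), (7, 8, 5), (8, 4, 2), (9, 1, 0)]


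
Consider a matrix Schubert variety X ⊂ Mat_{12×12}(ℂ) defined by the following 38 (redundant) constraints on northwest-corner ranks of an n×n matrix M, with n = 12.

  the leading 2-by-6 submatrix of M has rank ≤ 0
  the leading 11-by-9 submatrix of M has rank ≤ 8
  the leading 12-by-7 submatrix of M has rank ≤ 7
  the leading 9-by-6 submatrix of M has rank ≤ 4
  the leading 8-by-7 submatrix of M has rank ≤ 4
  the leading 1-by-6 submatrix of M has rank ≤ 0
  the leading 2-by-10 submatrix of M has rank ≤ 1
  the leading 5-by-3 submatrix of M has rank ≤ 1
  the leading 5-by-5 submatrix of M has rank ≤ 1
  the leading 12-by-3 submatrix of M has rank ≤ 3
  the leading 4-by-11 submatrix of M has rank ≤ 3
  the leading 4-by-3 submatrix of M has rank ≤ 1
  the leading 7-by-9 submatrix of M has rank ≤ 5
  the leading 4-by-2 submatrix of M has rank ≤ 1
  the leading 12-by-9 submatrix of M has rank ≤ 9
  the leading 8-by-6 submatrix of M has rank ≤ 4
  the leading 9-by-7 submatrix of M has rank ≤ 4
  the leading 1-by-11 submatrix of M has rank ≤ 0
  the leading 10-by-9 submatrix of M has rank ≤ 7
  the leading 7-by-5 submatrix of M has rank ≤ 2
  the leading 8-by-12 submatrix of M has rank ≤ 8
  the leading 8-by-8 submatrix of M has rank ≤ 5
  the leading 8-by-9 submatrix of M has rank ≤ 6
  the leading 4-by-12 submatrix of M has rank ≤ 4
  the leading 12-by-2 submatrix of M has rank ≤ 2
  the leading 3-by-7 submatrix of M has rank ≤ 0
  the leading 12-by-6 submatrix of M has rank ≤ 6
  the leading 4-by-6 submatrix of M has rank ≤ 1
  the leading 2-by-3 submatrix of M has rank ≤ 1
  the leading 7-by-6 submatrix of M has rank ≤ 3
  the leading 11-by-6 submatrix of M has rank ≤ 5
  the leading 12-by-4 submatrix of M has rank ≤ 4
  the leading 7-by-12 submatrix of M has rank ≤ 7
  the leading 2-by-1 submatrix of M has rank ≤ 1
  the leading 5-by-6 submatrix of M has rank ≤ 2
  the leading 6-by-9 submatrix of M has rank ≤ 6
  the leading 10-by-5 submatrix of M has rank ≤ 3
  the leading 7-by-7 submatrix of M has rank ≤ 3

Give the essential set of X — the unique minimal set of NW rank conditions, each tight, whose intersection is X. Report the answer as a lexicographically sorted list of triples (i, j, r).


Reconstructing r_w from the 38 given conditions:

  i=1: 0 | 0 | 0 | 0 | 0 | 0 | 0 | 0 | 0 | 0 | 0 | 1
  i=2: 0 | 0 | 0 | 0 | 0 | 0 | 0 | 1 | 1 | 1 | 1 | 2
  i=3: 0 | 0 | 0 | 0 | 0 | 0 | 0 | 1 | 2 | 2 | 2 | 3
  i=4: 1 | 1 | 1 | 1 | 1 | 1 | 1 | 2 | 3 | 3 | 3 | 4
  i=5: 1 | 1 | 1 | 1 | 1 | 2 | 2 | 3 | 4 | 4 | 4 | 5
  i=6: 1 | 2 | 2 | 2 | 2 | 3 | 3 | 4 | 5 | 5 | 5 | 6
  i=7: 1 | 2 | 2 | 2 | 2 | 3 | 3 | 4 | 5 | 6 | 6 | 7
  i=8: 1 | 2 | 3 | 3 | 3 | 4 | 4 | 5 | 6 | 7 | 7 | 8
  i=9: 1 | 2 | 3 | 3 | 3 | 4 | 4 | 5 | 6 | 7 | 8 | 9
  i=10: 1 | 2 | 3 | 3 | 3 | 4 | 5 | 6 | 7 | 8 | 9 | 10
  i=11: 1 | 2 | 3 | 4 | 4 | 5 | 6 | 7 | 8 | 9 | 10 | 11
  i=12: 1 | 2 | 3 | 4 | 5 | 6 | 7 | 8 | 9 | 10 | 11 | 12

second differences of R give the permutation w = (12, 8, 9, 1, 6, 2, 10, 3, 11, 7, 4, 5).

|D(w)|=38, |Ess(w)|=7:

[(1, 11, 0), (3, 7, 0), (5, 5, 1), (7, 5, 2), (7, 7, 3), (9, 7, 4), (10, 5, 3)]


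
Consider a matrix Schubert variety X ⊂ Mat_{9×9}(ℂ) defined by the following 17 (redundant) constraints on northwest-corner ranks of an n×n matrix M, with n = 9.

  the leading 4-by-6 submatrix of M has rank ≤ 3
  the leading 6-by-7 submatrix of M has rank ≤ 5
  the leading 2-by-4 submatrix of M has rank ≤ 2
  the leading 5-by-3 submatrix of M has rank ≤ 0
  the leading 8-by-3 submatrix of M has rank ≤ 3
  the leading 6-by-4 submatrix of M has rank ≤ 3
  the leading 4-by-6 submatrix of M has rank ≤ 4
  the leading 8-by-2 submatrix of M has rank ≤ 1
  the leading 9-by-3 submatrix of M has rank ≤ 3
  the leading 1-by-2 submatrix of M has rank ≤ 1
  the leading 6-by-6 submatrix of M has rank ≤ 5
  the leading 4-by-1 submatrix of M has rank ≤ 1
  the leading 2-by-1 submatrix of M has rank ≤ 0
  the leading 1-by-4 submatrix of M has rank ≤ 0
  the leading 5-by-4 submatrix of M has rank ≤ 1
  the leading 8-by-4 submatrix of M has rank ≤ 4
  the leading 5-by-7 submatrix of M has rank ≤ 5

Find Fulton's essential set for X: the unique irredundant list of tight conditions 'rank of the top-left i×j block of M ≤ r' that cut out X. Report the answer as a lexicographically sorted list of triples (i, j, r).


Propagating the 17 rank bounds to every northwest block:

  0 | 0 | 0 | 0 | 1 | 1 | 1 | 1 | 1
  0 | 0 | 0 | 1 | 2 | 2 | 2 | 2 | 2
  0 | 0 | 0 | 1 | 2 | 3 | 3 | 3 | 3
  0 | 0 | 0 | 1 | 2 | 3 | 4 | 4 | 4
  0 | 0 | 0 | 1 | 2 | 3 | 4 | 5 | 5
  1 | 1 | 1 | 2 | 3 | 4 | 5 | 6 | 6
  1 | 1 | 2 | 3 | 4 | 5 | 6 | 7 | 7
  1 | 1 | 2 | 3 | 4 | 5 | 6 | 7 | 8
  1 | 2 | 3 | 4 | 5 | 6 | 7 | 8 | 9

the unique w with this rank table is (5, 4, 6, 7, 8, 1, 3, 9, 2).

3 SE-corners of the 18-cell Rothe diagram give Ess(w):

[(1, 4, 0), (5, 3, 0), (8, 2, 1)]


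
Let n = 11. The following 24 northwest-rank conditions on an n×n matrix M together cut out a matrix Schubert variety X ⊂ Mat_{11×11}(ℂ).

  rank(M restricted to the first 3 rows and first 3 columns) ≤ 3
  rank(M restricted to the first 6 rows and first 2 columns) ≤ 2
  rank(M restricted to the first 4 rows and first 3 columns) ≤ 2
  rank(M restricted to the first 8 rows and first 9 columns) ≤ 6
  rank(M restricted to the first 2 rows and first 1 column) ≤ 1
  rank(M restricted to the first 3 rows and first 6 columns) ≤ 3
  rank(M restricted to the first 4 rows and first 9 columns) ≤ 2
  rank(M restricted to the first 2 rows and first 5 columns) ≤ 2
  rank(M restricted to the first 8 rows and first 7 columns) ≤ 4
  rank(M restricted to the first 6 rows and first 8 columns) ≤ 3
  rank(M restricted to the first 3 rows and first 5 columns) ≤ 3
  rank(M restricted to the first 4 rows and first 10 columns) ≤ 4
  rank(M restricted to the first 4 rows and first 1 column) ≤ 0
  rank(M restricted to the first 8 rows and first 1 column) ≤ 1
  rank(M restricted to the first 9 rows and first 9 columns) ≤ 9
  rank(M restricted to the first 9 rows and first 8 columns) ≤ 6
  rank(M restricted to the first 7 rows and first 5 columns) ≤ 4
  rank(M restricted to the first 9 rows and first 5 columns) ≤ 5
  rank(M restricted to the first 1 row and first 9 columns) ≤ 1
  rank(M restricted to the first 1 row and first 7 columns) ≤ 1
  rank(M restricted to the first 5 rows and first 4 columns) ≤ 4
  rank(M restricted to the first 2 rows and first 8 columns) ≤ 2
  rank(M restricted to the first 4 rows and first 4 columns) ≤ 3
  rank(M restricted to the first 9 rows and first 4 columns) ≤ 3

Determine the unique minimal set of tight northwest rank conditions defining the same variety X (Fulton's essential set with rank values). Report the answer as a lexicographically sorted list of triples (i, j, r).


Propagating the 24 rank bounds to every northwest block:

  row 1: 0, 1, 1, 1, 1, 1, 1, 1, 1, 1, 1
  row 2: 0, 1, 2, 2, 2, 2, 2, 2, 2, 2, 2
  row 3: 0, 1, 2, 2, 2, 2, 2, 2, 2, 3, 3
  row 4: 0, 1, 2, 2, 2, 2, 2, 2, 2, 3, 4
  row 5: 1, 2, 3, 3, 3, 3, 3, 3, 3, 4, 5
  row 6: 1, 2, 3, 3, 3, 3, 3, 3, 4, 5, 6
  row 7: 1, 2, 3, 3, 4, 4, 4, 4, 5, 6, 7
  row 8: 1, 2, 3, 3, 4, 4, 4, 5, 6, 7, 8
  row 9: 1, 2, 3, 3, 4, 5, 5, 6, 7, 8, 9
  row 10: 1, 2, 3, 4, 5, 6, 6, 7, 8, 9, 10
  row 11: 1, 2, 3, 4, 5, 6, 7, 8, 9, 10, 11

giving w = (2, 3, 10, 11, 1, 9, 5, 8, 6, 4, 7) via Δ²R.

D(w) has 26 cells with 5 SE-corners; essential set:

[(4, 1, 0), (4, 9, 2), (6, 8, 3), (8, 7, 4), (9, 4, 3)]


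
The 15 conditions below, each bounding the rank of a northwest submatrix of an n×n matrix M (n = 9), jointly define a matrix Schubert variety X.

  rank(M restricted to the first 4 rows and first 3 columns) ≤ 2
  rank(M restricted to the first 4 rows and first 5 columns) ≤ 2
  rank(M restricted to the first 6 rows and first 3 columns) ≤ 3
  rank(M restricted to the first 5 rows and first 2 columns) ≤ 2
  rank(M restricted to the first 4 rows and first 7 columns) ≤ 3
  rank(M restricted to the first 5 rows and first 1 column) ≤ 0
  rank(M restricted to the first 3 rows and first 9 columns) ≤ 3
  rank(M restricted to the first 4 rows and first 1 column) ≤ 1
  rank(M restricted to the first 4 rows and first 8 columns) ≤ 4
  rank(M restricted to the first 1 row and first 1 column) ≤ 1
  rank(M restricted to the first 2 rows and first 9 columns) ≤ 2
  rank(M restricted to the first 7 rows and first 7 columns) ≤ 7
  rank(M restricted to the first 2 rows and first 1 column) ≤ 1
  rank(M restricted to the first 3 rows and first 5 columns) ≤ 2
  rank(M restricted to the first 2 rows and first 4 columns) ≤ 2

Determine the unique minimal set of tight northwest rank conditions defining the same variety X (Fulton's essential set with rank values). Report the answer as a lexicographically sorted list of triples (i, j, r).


Computing R[i][j] = min implied NW-rank bound (n=9, 15 conditions):

  i=1: 0, 1, 1, 1, 1, 1, 1, 1, 1
  i=2: 0, 1, 2, 2, 2, 2, 2, 2, 2
  i=3: 0, 1, 2, 2, 2, 3, 3, 3, 3
  i=4: 0, 1, 2, 2, 2, 3, 3, 4, 4
  i=5: 0, 1, 2, 3, 3, 4, 4, 5, 5
  i=6: 1, 2, 3, 4, 4, 5, 5, 6, 6
  i=7: 1, 2, 3, 4, 5, 6, 6, 7, 7
  i=8: 1, 2, 3, 4, 5, 6, 7, 8, 8
  i=9: 1, 2, 3, 4, 5, 6, 7, 8, 9

giving w = (2, 3, 6, 8, 4, 1, 5, 7, 9) via Δ²R.

ℓ(w)=10; the 3 essential cells (i,j,r):

[(4, 5, 2), (4, 7, 3), (5, 1, 0)]


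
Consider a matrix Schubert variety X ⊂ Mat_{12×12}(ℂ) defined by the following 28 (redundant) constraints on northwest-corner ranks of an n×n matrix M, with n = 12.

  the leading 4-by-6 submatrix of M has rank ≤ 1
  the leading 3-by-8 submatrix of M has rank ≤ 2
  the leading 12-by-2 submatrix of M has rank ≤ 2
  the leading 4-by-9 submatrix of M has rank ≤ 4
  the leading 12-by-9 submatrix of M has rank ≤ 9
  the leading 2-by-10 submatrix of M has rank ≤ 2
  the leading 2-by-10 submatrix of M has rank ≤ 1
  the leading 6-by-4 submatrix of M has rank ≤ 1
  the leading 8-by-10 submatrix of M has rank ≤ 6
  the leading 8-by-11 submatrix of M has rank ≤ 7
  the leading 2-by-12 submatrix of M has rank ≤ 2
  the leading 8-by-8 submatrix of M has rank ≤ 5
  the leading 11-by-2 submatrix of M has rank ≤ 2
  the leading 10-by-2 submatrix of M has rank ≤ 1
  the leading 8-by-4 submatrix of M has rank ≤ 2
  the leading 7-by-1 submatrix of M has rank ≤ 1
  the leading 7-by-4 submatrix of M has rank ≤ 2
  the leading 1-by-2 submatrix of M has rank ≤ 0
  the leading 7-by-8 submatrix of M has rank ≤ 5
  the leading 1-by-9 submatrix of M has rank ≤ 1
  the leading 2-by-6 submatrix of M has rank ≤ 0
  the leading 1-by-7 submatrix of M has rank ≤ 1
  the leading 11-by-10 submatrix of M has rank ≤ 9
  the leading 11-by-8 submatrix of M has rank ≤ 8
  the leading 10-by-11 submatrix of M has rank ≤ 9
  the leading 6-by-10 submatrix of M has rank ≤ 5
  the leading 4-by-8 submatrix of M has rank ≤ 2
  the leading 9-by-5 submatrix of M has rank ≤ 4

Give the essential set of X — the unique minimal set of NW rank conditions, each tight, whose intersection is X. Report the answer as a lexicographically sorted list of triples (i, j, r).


Computing R[i][j] = min implied NW-rank bound (n=12, 28 conditions):

  row 1: 0 | 0 | 0 | 0 | 0 | 0 | 1 | 1 | 1 | 1 | 1 | 1
  row 2: 0 | 0 | 0 | 0 | 0 | 0 | 1 | 1 | 1 | 1 | 2 | 2
  row 3: 1 | 1 | 1 | 1 | 1 | 1 | 2 | 2 | 2 | 2 | 3 | 3
  row 4: 1 | 1 | 1 | 1 | 1 | 1 | 2 | 2 | 3 | 3 | 4 | 4
  row 5: 1 | 1 | 1 | 1 | 2 | 2 | 3 | 3 | 4 | 4 | 5 | 5
  row 6: 1 | 1 | 1 | 1 | 2 | 3 | 4 | 4 | 5 | 5 | 6 | 6
  row 7: 1 | 1 | 2 | 2 | 3 | 4 | 5 | 5 | 6 | 6 | 7 | 7
  row 8: 1 | 1 | 2 | 2 | 3 | 4 | 5 | 5 | 6 | 6 | 7 | 8
  row 9: 1 | 1 | 2 | 3 | 4 | 5 | 6 | 6 | 7 | 7 | 8 | 9
  row 10: 1 | 1 | 2 | 3 | 4 | 5 | 6 | 7 | 8 | 8 | 9 | 10
  row 11: 1 | 2 | 3 | 4 | 5 | 6 | 7 | 8 | 9 | 9 | 10 | 11
  row 12: 1 | 2 | 3 | 4 | 5 | 6 | 7 | 8 | 9 | 10 | 11 | 12

second differences of R give the permutation w = (7, 11, 1, 9, 5, 6, 3, 12, 4, 8, 2, 10).

Fulton essential set (9 of the 34 Rothe cells):

[(2, 6, 0), (2, 10, 1), (4, 6, 1), (4, 8, 2), (6, 4, 1), (8, 4, 2), (8, 8, 5), (8, 10, 6), (10, 2, 1)]
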